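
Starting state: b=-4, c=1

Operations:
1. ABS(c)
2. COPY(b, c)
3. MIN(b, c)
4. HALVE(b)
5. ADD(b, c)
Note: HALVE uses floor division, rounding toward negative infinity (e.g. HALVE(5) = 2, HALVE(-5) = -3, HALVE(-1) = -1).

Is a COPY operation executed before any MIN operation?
Yes

First COPY: step 2
First MIN: step 3
Since 2 < 3, COPY comes first.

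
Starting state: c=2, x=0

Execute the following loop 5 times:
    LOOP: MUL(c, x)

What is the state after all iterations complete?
c=0, x=0

Iteration trace:
Start: c=2, x=0
After iteration 1: c=0, x=0
After iteration 2: c=0, x=0
After iteration 3: c=0, x=0
After iteration 4: c=0, x=0
After iteration 5: c=0, x=0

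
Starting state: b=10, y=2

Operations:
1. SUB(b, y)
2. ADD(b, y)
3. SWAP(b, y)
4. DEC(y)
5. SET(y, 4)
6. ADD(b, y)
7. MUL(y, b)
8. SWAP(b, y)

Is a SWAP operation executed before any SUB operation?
No

First SWAP: step 3
First SUB: step 1
Since 3 > 1, SUB comes first.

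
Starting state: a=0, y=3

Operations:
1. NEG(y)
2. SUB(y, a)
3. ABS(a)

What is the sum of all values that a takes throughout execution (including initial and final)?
0

Values of a at each step:
Initial: a = 0
After step 1: a = 0
After step 2: a = 0
After step 3: a = 0
Sum = 0 + 0 + 0 + 0 = 0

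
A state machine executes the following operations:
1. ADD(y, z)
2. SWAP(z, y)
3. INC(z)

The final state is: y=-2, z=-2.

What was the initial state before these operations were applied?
y=-1, z=-2

Working backwards:
Final state: y=-2, z=-2
Before step 3 (INC(z)): y=-2, z=-3
Before step 2 (SWAP(z, y)): y=-3, z=-2
Before step 1 (ADD(y, z)): y=-1, z=-2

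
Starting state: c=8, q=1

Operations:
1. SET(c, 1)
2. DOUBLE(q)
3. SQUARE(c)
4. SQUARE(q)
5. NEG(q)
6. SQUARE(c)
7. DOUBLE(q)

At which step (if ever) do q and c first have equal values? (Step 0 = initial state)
Step 1

q and c first become equal after step 1.

Comparing values at each step:
Initial: q=1, c=8
After step 1: q=1, c=1 ← equal!
After step 2: q=2, c=1
After step 3: q=2, c=1
After step 4: q=4, c=1
After step 5: q=-4, c=1
After step 6: q=-4, c=1
After step 7: q=-8, c=1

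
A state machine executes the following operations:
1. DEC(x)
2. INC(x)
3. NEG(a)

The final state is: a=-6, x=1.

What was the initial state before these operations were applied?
a=6, x=1

Working backwards:
Final state: a=-6, x=1
Before step 3 (NEG(a)): a=6, x=1
Before step 2 (INC(x)): a=6, x=0
Before step 1 (DEC(x)): a=6, x=1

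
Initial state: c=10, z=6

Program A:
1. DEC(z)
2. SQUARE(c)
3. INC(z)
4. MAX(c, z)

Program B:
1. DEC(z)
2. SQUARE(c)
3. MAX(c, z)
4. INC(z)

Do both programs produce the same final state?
Yes

Program A final state: c=100, z=6
Program B final state: c=100, z=6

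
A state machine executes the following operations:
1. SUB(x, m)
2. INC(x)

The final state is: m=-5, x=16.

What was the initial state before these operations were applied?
m=-5, x=10

Working backwards:
Final state: m=-5, x=16
Before step 2 (INC(x)): m=-5, x=15
Before step 1 (SUB(x, m)): m=-5, x=10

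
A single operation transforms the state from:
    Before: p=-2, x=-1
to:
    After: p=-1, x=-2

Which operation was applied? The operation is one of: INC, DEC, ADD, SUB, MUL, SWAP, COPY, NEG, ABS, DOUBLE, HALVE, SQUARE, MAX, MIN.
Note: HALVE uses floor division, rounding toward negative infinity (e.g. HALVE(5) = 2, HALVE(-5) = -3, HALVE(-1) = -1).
SWAP(x, p)

Analyzing the change:
Before: p=-2, x=-1
After: p=-1, x=-2
Variable x changed from -1 to -2
Variable p changed from -2 to -1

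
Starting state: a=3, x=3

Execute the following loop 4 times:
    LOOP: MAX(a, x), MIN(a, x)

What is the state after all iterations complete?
a=3, x=3

Iteration trace:
Start: a=3, x=3
After iteration 1: a=3, x=3
After iteration 2: a=3, x=3
After iteration 3: a=3, x=3
After iteration 4: a=3, x=3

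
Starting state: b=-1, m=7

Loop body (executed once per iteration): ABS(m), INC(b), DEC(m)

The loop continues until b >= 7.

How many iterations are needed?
8

Tracing iterations:
Initial: b=-1, m=7
After iteration 1: b=0, m=6
After iteration 2: b=1, m=5
After iteration 3: b=2, m=4
After iteration 4: b=3, m=3
After iteration 5: b=4, m=2
After iteration 6: b=5, m=1
After iteration 7: b=6, m=0
After iteration 8: b=7, m=-1
b >= 7 now holds, so the loop exits after 8 iterations.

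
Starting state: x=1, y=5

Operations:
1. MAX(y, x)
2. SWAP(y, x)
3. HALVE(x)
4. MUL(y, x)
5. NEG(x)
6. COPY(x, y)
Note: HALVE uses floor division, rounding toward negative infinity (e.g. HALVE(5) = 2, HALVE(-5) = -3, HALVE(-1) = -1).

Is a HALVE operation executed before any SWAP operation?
No

First HALVE: step 3
First SWAP: step 2
Since 3 > 2, SWAP comes first.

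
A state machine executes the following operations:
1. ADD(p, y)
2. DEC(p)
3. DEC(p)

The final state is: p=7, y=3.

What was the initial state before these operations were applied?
p=6, y=3

Working backwards:
Final state: p=7, y=3
Before step 3 (DEC(p)): p=8, y=3
Before step 2 (DEC(p)): p=9, y=3
Before step 1 (ADD(p, y)): p=6, y=3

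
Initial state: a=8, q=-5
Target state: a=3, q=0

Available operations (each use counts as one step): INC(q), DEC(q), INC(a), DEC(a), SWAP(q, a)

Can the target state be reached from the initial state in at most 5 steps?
No

The target state cannot be reached within 5 steps.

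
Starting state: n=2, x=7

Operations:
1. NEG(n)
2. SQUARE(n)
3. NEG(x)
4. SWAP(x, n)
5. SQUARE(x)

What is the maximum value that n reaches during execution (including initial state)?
4

Values of n at each step:
Initial: n = 2
After step 1: n = -2
After step 2: n = 4 ← maximum
After step 3: n = 4
After step 4: n = -7
After step 5: n = -7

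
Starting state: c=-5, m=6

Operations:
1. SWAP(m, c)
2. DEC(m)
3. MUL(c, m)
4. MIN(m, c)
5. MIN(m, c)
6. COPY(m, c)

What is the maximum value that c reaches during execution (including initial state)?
6

Values of c at each step:
Initial: c = -5
After step 1: c = 6 ← maximum
After step 2: c = 6
After step 3: c = -36
After step 4: c = -36
After step 5: c = -36
After step 6: c = -36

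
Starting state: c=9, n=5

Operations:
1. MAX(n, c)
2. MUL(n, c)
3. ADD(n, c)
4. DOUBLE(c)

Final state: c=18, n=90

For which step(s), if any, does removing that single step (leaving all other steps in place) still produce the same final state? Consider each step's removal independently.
None - removing any single step changes the final result

Testing removal of each single step:
Without step 1: final = c=18, n=54 (different)
Without step 2: final = c=18, n=18 (different)
Without step 3: final = c=18, n=81 (different)
Without step 4: final = c=9, n=90 (different)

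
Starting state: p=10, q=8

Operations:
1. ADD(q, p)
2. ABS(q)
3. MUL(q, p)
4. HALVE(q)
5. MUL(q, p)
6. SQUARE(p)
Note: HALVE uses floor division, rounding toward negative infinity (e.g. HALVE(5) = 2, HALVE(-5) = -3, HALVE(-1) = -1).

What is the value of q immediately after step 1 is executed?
q = 18

Tracing q through execution:
Initial: q = 8
After step 1 (ADD(q, p)): q = 18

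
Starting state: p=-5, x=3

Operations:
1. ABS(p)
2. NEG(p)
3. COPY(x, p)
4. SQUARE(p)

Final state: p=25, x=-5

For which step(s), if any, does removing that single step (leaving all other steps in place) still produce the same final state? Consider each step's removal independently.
None - removing any single step changes the final result

Testing removal of each single step:
Without step 1: final = p=25, x=5 (different)
Without step 2: final = p=25, x=5 (different)
Without step 3: final = p=25, x=3 (different)
Without step 4: final = p=-5, x=-5 (different)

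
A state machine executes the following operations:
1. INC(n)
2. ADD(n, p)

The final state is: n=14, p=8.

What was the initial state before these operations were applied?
n=5, p=8

Working backwards:
Final state: n=14, p=8
Before step 2 (ADD(n, p)): n=6, p=8
Before step 1 (INC(n)): n=5, p=8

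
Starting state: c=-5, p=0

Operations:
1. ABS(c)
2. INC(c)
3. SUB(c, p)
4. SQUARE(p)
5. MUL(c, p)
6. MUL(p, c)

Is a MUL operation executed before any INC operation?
No

First MUL: step 5
First INC: step 2
Since 5 > 2, INC comes first.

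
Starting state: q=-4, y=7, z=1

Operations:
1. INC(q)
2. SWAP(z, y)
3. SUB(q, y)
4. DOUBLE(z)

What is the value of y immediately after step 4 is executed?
y = 1

Tracing y through execution:
Initial: y = 7
After step 1 (INC(q)): y = 7
After step 2 (SWAP(z, y)): y = 1
After step 3 (SUB(q, y)): y = 1
After step 4 (DOUBLE(z)): y = 1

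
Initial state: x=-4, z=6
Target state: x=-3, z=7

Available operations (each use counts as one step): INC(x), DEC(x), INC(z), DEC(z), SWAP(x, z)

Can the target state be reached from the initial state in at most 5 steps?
Yes

Path (2 steps): INC(x) → INC(z)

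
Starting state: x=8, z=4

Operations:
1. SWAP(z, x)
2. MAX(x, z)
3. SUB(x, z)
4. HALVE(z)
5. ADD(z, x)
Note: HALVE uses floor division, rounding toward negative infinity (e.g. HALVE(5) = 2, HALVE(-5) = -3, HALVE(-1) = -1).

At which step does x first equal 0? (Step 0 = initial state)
Step 3

Tracing x:
Initial: x = 8
After step 1: x = 4
After step 2: x = 8
After step 3: x = 0 ← first occurrence
After step 4: x = 0
After step 5: x = 0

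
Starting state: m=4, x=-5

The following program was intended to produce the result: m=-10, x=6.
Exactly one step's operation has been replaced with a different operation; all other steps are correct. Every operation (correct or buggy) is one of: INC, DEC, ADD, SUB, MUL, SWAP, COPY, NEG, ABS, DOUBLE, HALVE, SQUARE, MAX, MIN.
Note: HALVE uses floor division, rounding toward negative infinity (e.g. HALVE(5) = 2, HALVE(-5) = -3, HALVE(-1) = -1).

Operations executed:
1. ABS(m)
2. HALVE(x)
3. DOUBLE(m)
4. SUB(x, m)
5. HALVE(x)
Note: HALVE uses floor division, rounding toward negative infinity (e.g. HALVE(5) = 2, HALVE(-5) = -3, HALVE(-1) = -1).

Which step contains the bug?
Step 1

Trace with buggy code:
Initial: m=4, x=-5
After step 1: m=4, x=-5
After step 2: m=4, x=-3
After step 3: m=8, x=-3
After step 4: m=8, x=-11
After step 5: m=8, x=-6
Actual final m=8, x=-6 ≠ expected m=-10, x=6.
Step 1 is the only position where a single-operation replacement can produce the expected result.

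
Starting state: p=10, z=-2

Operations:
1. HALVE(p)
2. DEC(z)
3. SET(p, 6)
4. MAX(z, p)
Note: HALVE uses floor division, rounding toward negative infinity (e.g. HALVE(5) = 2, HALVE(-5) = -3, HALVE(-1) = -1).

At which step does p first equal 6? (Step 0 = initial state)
Step 3

Tracing p:
Initial: p = 10
After step 1: p = 5
After step 2: p = 5
After step 3: p = 6 ← first occurrence
After step 4: p = 6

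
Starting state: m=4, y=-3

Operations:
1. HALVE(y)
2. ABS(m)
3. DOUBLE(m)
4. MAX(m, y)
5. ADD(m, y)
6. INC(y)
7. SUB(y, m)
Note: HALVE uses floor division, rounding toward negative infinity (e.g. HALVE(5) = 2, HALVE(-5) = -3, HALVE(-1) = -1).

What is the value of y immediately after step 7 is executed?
y = -7

Tracing y through execution:
Initial: y = -3
After step 1 (HALVE(y)): y = -2
After step 2 (ABS(m)): y = -2
After step 3 (DOUBLE(m)): y = -2
After step 4 (MAX(m, y)): y = -2
After step 5 (ADD(m, y)): y = -2
After step 6 (INC(y)): y = -1
After step 7 (SUB(y, m)): y = -7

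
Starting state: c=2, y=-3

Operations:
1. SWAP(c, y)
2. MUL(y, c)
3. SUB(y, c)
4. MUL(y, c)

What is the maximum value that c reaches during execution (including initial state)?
2

Values of c at each step:
Initial: c = 2 ← maximum
After step 1: c = -3
After step 2: c = -3
After step 3: c = -3
After step 4: c = -3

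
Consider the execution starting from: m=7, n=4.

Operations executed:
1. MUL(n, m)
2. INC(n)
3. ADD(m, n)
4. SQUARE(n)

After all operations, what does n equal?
n = 841

Tracing execution:
Step 1: MUL(n, m) → n = 28
Step 2: INC(n) → n = 29
Step 3: ADD(m, n) → n = 29
Step 4: SQUARE(n) → n = 841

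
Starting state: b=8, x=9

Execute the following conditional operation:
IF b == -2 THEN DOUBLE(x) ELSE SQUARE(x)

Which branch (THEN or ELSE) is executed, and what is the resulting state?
Branch: ELSE, Final state: b=8, x=81

Evaluating condition: b == -2
b = 8
Condition is False, so ELSE branch executes
After SQUARE(x): b=8, x=81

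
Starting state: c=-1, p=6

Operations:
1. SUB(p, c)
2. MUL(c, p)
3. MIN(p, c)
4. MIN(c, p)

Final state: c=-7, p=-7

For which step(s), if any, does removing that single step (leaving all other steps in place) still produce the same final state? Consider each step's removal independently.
Step(s) 4

Testing removal of each single step:
Without step 1: final = c=-6, p=-6 (different)
Without step 2: final = c=-1, p=-1 (different)
Without step 3: final = c=-7, p=7 (different)
Without step 4: final = c=-7, p=-7 (same)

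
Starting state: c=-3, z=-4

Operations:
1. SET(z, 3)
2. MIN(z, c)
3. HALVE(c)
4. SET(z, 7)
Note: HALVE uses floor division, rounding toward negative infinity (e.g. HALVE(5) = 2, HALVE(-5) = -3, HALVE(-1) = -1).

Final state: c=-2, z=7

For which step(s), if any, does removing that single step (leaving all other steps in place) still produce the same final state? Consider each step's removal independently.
Step(s) 1, 2

Testing removal of each single step:
Without step 1: final = c=-2, z=7 (same)
Without step 2: final = c=-2, z=7 (same)
Without step 3: final = c=-3, z=7 (different)
Without step 4: final = c=-2, z=-3 (different)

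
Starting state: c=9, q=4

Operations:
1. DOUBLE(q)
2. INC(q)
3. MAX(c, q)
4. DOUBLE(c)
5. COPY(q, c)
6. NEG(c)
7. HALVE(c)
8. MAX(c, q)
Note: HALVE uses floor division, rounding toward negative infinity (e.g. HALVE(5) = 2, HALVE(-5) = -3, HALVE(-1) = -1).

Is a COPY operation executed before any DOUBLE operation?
No

First COPY: step 5
First DOUBLE: step 1
Since 5 > 1, DOUBLE comes first.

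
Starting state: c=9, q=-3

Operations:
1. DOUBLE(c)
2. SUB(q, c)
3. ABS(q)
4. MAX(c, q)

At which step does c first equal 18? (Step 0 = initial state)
Step 1

Tracing c:
Initial: c = 9
After step 1: c = 18 ← first occurrence
After step 2: c = 18
After step 3: c = 18
After step 4: c = 21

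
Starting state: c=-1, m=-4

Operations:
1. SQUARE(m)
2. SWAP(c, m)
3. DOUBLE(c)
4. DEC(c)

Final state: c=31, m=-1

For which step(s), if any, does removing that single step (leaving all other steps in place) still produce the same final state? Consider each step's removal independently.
None - removing any single step changes the final result

Testing removal of each single step:
Without step 1: final = c=-9, m=-1 (different)
Without step 2: final = c=-3, m=16 (different)
Without step 3: final = c=15, m=-1 (different)
Without step 4: final = c=32, m=-1 (different)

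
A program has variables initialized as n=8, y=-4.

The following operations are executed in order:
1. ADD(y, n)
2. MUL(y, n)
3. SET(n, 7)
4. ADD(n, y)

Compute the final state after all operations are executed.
{n: 39, y: 32}

Step-by-step execution:
Initial: n=8, y=-4
After step 1 (ADD(y, n)): n=8, y=4
After step 2 (MUL(y, n)): n=8, y=32
After step 3 (SET(n, 7)): n=7, y=32
After step 4 (ADD(n, y)): n=39, y=32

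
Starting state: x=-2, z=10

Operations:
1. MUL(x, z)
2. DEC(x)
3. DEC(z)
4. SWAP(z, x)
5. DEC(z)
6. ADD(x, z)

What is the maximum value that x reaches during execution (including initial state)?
9

Values of x at each step:
Initial: x = -2
After step 1: x = -20
After step 2: x = -21
After step 3: x = -21
After step 4: x = 9 ← maximum
After step 5: x = 9
After step 6: x = -13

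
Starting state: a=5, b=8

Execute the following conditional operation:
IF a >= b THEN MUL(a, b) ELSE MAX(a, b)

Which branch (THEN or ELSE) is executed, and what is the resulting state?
Branch: ELSE, Final state: a=8, b=8

Evaluating condition: a >= b
a = 5, b = 8
Condition is False, so ELSE branch executes
After MAX(a, b): a=8, b=8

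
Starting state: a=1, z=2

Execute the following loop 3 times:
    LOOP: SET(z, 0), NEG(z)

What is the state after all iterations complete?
a=1, z=0

Iteration trace:
Start: a=1, z=2
After iteration 1: a=1, z=0
After iteration 2: a=1, z=0
After iteration 3: a=1, z=0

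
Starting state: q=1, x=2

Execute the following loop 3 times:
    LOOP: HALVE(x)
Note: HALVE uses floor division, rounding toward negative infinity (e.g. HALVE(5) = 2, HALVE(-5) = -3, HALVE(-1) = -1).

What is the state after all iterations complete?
q=1, x=0

Iteration trace:
Start: q=1, x=2
After iteration 1: q=1, x=1
After iteration 2: q=1, x=0
After iteration 3: q=1, x=0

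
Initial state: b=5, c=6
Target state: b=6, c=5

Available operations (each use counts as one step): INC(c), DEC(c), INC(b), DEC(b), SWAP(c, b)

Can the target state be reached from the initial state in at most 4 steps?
Yes

Path (1 step): SWAP(c, b)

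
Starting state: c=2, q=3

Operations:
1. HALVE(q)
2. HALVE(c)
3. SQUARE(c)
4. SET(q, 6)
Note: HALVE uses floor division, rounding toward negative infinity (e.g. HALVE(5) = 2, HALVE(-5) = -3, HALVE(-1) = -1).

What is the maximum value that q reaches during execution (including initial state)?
6

Values of q at each step:
Initial: q = 3
After step 1: q = 1
After step 2: q = 1
After step 3: q = 1
After step 4: q = 6 ← maximum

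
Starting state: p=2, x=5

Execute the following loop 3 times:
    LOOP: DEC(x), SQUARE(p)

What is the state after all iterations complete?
p=256, x=2

Iteration trace:
Start: p=2, x=5
After iteration 1: p=4, x=4
After iteration 2: p=16, x=3
After iteration 3: p=256, x=2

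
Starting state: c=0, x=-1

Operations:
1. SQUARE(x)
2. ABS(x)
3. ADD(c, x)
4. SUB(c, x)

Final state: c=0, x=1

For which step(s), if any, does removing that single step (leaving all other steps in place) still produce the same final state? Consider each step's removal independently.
Step(s) 1, 2

Testing removal of each single step:
Without step 1: final = c=0, x=1 (same)
Without step 2: final = c=0, x=1 (same)
Without step 3: final = c=-1, x=1 (different)
Without step 4: final = c=1, x=1 (different)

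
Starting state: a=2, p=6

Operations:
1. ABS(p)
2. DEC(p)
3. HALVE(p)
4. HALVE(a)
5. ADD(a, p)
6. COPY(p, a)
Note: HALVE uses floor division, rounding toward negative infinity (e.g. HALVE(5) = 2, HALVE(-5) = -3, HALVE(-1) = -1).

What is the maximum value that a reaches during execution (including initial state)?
3

Values of a at each step:
Initial: a = 2
After step 1: a = 2
After step 2: a = 2
After step 3: a = 2
After step 4: a = 1
After step 5: a = 3 ← maximum
After step 6: a = 3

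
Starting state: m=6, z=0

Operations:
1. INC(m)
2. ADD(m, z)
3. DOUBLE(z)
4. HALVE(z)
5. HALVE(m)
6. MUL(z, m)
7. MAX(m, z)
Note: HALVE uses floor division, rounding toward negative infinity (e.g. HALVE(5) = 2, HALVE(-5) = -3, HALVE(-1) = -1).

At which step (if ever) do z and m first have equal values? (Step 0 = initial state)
Never

z and m never become equal during execution.

Comparing values at each step:
Initial: z=0, m=6
After step 1: z=0, m=7
After step 2: z=0, m=7
After step 3: z=0, m=7
After step 4: z=0, m=7
After step 5: z=0, m=3
After step 6: z=0, m=3
After step 7: z=0, m=3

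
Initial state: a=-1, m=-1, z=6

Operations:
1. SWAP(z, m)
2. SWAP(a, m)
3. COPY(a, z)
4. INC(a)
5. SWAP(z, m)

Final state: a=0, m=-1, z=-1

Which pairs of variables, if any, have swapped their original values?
None

Comparing initial and final values:
z: 6 → -1
m: -1 → -1
a: -1 → 0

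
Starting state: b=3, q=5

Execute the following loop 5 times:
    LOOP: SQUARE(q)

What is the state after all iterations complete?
b=3, q=23283064365386962890625

Iteration trace:
Start: b=3, q=5
After iteration 1: b=3, q=25
After iteration 2: b=3, q=625
After iteration 3: b=3, q=390625
After iteration 4: b=3, q=152587890625
After iteration 5: b=3, q=23283064365386962890625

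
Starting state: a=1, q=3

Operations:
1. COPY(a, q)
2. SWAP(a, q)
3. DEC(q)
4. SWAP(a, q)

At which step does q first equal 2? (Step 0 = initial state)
Step 3

Tracing q:
Initial: q = 3
After step 1: q = 3
After step 2: q = 3
After step 3: q = 2 ← first occurrence
After step 4: q = 3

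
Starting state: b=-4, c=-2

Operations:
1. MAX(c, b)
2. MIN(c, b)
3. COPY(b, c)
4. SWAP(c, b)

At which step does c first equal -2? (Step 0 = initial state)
Step 0

Tracing c:
Initial: c = -2 ← first occurrence
After step 1: c = -2
After step 2: c = -4
After step 3: c = -4
After step 4: c = -4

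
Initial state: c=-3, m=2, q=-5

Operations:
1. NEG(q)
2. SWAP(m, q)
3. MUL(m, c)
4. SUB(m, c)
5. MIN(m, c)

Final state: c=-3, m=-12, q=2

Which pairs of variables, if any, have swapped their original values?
None

Comparing initial and final values:
q: -5 → 2
m: 2 → -12
c: -3 → -3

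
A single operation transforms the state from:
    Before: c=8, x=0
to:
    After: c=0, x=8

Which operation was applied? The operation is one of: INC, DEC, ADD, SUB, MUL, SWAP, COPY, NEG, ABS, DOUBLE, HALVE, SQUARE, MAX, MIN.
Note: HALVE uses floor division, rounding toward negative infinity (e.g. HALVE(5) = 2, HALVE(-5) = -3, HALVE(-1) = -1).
SWAP(x, c)

Analyzing the change:
Before: c=8, x=0
After: c=0, x=8
Variable x changed from 0 to 8
Variable c changed from 8 to 0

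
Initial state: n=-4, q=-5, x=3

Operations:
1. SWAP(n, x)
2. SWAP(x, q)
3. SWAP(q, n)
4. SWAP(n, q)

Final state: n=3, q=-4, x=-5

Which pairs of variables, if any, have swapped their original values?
None

Comparing initial and final values:
n: -4 → 3
x: 3 → -5
q: -5 → -4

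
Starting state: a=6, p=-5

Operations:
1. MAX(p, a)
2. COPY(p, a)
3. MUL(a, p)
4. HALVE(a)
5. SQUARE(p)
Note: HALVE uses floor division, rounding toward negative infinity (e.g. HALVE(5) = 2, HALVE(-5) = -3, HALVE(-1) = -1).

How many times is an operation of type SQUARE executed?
1

Counting SQUARE operations:
Step 5: SQUARE(p) ← SQUARE
Total: 1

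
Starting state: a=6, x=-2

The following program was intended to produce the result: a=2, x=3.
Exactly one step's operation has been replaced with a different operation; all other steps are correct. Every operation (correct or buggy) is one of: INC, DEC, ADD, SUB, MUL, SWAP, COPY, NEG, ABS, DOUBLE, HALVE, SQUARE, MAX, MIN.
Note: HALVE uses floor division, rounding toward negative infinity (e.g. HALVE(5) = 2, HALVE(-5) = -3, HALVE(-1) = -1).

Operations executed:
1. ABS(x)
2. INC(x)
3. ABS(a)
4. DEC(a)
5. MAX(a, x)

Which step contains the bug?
Step 5

Trace with buggy code:
Initial: a=6, x=-2
After step 1: a=6, x=2
After step 2: a=6, x=3
After step 3: a=6, x=3
After step 4: a=5, x=3
After step 5: a=5, x=3
Actual final a=5, x=3 ≠ expected a=2, x=3.
Step 5 is the only position where a single-operation replacement can produce the expected result.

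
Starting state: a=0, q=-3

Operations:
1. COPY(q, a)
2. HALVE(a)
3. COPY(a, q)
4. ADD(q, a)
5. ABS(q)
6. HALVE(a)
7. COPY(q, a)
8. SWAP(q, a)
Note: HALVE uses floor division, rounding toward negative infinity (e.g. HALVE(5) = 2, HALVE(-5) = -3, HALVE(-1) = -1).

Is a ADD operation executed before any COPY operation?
No

First ADD: step 4
First COPY: step 1
Since 4 > 1, COPY comes first.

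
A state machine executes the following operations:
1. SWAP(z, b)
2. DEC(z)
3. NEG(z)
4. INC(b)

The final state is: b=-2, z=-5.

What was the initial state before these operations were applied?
b=6, z=-3

Working backwards:
Final state: b=-2, z=-5
Before step 4 (INC(b)): b=-3, z=-5
Before step 3 (NEG(z)): b=-3, z=5
Before step 2 (DEC(z)): b=-3, z=6
Before step 1 (SWAP(z, b)): b=6, z=-3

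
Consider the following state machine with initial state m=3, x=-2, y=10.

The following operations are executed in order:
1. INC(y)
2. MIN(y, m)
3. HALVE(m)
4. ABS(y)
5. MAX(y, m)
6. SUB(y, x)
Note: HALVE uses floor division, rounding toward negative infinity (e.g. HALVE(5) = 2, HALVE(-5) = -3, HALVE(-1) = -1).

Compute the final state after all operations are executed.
{m: 1, x: -2, y: 5}

Step-by-step execution:
Initial: m=3, x=-2, y=10
After step 1 (INC(y)): m=3, x=-2, y=11
After step 2 (MIN(y, m)): m=3, x=-2, y=3
After step 3 (HALVE(m)): m=1, x=-2, y=3
After step 4 (ABS(y)): m=1, x=-2, y=3
After step 5 (MAX(y, m)): m=1, x=-2, y=3
After step 6 (SUB(y, x)): m=1, x=-2, y=5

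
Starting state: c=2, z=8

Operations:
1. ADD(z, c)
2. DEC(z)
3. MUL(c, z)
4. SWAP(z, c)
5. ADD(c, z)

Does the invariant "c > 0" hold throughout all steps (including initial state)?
Yes

The invariant holds at every step.

State at each step:
Initial: c=2, z=8
After step 1: c=2, z=10
After step 2: c=2, z=9
After step 3: c=18, z=9
After step 4: c=9, z=18
After step 5: c=27, z=18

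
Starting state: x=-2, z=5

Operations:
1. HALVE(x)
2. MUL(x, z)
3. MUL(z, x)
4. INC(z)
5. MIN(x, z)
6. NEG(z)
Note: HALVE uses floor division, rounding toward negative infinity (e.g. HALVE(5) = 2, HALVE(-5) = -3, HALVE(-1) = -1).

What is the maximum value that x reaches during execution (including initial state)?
-1

Values of x at each step:
Initial: x = -2
After step 1: x = -1 ← maximum
After step 2: x = -5
After step 3: x = -5
After step 4: x = -5
After step 5: x = -24
After step 6: x = -24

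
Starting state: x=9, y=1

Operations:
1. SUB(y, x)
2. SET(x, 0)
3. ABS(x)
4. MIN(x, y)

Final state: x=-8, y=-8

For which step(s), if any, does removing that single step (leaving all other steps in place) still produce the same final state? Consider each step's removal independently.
Step(s) 2, 3

Testing removal of each single step:
Without step 1: final = x=0, y=1 (different)
Without step 2: final = x=-8, y=-8 (same)
Without step 3: final = x=-8, y=-8 (same)
Without step 4: final = x=0, y=-8 (different)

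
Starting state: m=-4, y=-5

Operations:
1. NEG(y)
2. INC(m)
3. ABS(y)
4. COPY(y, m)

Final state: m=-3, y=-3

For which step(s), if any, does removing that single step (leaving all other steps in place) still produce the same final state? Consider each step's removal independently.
Step(s) 1, 3

Testing removal of each single step:
Without step 1: final = m=-3, y=-3 (same)
Without step 2: final = m=-4, y=-4 (different)
Without step 3: final = m=-3, y=-3 (same)
Without step 4: final = m=-3, y=5 (different)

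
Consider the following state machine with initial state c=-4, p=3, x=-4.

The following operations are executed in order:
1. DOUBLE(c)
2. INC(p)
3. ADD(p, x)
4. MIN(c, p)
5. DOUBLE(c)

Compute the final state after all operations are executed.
{c: -16, p: 0, x: -4}

Step-by-step execution:
Initial: c=-4, p=3, x=-4
After step 1 (DOUBLE(c)): c=-8, p=3, x=-4
After step 2 (INC(p)): c=-8, p=4, x=-4
After step 3 (ADD(p, x)): c=-8, p=0, x=-4
After step 4 (MIN(c, p)): c=-8, p=0, x=-4
After step 5 (DOUBLE(c)): c=-16, p=0, x=-4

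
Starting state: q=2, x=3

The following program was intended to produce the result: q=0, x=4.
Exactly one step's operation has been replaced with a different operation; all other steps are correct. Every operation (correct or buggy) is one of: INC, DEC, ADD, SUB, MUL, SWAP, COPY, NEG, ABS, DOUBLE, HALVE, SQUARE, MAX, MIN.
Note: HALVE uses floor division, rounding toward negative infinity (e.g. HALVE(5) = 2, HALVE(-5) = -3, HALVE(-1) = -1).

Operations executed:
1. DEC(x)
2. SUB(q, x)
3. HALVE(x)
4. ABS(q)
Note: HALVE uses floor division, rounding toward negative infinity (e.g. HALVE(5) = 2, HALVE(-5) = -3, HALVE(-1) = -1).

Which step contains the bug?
Step 3

Trace with buggy code:
Initial: q=2, x=3
After step 1: q=2, x=2
After step 2: q=0, x=2
After step 3: q=0, x=1
After step 4: q=0, x=1
Actual final q=0, x=1 ≠ expected q=0, x=4.
Step 3 is the only position where a single-operation replacement can produce the expected result.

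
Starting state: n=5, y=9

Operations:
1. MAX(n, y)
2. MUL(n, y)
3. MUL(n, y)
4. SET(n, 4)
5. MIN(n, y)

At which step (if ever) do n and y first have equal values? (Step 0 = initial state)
Step 1

n and y first become equal after step 1.

Comparing values at each step:
Initial: n=5, y=9
After step 1: n=9, y=9 ← equal!
After step 2: n=81, y=9
After step 3: n=729, y=9
After step 4: n=4, y=9
After step 5: n=4, y=9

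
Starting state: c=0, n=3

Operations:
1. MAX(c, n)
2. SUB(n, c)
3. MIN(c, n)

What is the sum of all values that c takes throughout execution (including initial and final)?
6

Values of c at each step:
Initial: c = 0
After step 1: c = 3
After step 2: c = 3
After step 3: c = 0
Sum = 0 + 3 + 3 + 0 = 6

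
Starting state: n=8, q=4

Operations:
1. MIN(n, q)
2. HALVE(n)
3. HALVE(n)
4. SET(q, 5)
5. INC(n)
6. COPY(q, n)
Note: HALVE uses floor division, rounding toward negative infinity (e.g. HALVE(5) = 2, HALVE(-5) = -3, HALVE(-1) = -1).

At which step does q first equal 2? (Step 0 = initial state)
Step 6

Tracing q:
Initial: q = 4
After step 1: q = 4
After step 2: q = 4
After step 3: q = 4
After step 4: q = 5
After step 5: q = 5
After step 6: q = 2 ← first occurrence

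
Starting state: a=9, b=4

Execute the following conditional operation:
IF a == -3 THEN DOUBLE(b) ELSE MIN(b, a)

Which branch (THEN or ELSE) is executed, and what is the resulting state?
Branch: ELSE, Final state: a=9, b=4

Evaluating condition: a == -3
a = 9
Condition is False, so ELSE branch executes
After MIN(b, a): a=9, b=4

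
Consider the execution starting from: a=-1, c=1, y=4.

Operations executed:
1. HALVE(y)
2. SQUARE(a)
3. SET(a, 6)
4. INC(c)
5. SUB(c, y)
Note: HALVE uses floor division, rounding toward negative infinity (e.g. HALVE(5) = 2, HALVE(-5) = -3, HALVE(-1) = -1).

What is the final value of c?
c = 0

Tracing execution:
Step 1: HALVE(y) → c = 1
Step 2: SQUARE(a) → c = 1
Step 3: SET(a, 6) → c = 1
Step 4: INC(c) → c = 2
Step 5: SUB(c, y) → c = 0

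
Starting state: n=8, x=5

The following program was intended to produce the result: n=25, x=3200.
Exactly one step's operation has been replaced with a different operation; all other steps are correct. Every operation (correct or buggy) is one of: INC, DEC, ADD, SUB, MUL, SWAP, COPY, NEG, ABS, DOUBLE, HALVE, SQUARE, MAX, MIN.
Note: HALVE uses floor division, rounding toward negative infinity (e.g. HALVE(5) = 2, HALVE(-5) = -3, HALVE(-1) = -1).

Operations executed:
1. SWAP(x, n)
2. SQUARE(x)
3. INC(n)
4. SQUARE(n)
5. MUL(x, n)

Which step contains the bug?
Step 3

Trace with buggy code:
Initial: n=8, x=5
After step 1: n=5, x=8
After step 2: n=5, x=64
After step 3: n=6, x=64
After step 4: n=36, x=64
After step 5: n=36, x=2304
Actual final n=36, x=2304 ≠ expected n=25, x=3200.
Step 3 is the only position where a single-operation replacement can produce the expected result.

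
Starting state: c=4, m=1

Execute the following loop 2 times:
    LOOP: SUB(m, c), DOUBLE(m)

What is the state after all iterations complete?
c=4, m=-20

Iteration trace:
Start: c=4, m=1
After iteration 1: c=4, m=-6
After iteration 2: c=4, m=-20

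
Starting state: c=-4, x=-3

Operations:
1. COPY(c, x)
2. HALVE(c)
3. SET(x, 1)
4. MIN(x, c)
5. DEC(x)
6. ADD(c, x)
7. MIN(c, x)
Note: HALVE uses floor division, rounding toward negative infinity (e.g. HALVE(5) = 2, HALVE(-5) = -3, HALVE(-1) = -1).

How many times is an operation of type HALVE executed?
1

Counting HALVE operations:
Step 2: HALVE(c) ← HALVE
Total: 1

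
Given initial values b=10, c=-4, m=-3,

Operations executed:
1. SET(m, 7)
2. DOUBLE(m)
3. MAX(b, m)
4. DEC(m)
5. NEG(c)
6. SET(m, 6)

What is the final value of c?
c = 4

Tracing execution:
Step 1: SET(m, 7) → c = -4
Step 2: DOUBLE(m) → c = -4
Step 3: MAX(b, m) → c = -4
Step 4: DEC(m) → c = -4
Step 5: NEG(c) → c = 4
Step 6: SET(m, 6) → c = 4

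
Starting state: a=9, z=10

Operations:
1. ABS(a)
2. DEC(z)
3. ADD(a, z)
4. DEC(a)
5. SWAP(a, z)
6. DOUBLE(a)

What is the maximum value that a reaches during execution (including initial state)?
18

Values of a at each step:
Initial: a = 9
After step 1: a = 9
After step 2: a = 9
After step 3: a = 18 ← maximum
After step 4: a = 17
After step 5: a = 9
After step 6: a = 18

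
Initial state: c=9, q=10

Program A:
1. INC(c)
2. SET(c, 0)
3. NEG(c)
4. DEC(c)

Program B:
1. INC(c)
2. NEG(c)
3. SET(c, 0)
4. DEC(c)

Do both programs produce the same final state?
Yes

Program A final state: c=-1, q=10
Program B final state: c=-1, q=10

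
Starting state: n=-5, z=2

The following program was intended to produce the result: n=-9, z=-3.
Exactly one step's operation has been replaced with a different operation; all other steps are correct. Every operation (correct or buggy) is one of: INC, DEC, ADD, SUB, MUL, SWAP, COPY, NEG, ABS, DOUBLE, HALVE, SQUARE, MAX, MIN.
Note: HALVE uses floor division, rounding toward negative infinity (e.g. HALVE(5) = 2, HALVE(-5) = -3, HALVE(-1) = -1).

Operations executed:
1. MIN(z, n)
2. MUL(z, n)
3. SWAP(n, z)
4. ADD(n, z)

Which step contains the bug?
Step 1

Trace with buggy code:
Initial: n=-5, z=2
After step 1: n=-5, z=-5
After step 2: n=-5, z=25
After step 3: n=25, z=-5
After step 4: n=20, z=-5
Actual final n=20, z=-5 ≠ expected n=-9, z=-3.
Step 1 is the only position where a single-operation replacement can produce the expected result.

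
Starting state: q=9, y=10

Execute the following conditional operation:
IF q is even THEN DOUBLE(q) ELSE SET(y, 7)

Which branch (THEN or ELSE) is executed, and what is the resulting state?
Branch: ELSE, Final state: q=9, y=7

Evaluating condition: q is even
Condition is False, so ELSE branch executes
After SET(y, 7): q=9, y=7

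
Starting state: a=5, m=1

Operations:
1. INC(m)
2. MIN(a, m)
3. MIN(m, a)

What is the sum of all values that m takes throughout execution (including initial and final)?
7

Values of m at each step:
Initial: m = 1
After step 1: m = 2
After step 2: m = 2
After step 3: m = 2
Sum = 1 + 2 + 2 + 2 = 7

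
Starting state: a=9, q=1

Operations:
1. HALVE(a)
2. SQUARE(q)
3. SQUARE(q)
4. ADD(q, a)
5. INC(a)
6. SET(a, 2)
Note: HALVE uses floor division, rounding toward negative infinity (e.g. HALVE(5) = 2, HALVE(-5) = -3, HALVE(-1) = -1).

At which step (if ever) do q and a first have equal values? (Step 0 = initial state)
Step 5

q and a first become equal after step 5.

Comparing values at each step:
Initial: q=1, a=9
After step 1: q=1, a=4
After step 2: q=1, a=4
After step 3: q=1, a=4
After step 4: q=5, a=4
After step 5: q=5, a=5 ← equal!
After step 6: q=5, a=2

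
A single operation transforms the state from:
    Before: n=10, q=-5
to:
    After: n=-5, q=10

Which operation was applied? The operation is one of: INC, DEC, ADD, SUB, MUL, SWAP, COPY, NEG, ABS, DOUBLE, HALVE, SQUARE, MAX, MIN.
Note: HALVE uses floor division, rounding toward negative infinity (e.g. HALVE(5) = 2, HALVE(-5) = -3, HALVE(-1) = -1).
SWAP(q, n)

Analyzing the change:
Before: n=10, q=-5
After: n=-5, q=10
Variable q changed from -5 to 10
Variable n changed from 10 to -5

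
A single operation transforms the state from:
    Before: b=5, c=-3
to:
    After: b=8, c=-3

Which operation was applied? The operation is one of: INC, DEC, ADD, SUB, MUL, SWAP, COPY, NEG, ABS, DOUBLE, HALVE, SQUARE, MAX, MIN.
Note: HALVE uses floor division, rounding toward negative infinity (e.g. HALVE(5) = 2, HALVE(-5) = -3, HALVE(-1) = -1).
SUB(b, c)

Analyzing the change:
Before: b=5, c=-3
After: b=8, c=-3
Variable b changed from 5 to 8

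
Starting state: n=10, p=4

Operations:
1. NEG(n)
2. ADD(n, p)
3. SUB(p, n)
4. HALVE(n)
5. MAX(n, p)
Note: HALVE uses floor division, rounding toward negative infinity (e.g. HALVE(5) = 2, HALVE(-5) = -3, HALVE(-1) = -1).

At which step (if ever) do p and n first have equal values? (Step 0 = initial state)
Step 5

p and n first become equal after step 5.

Comparing values at each step:
Initial: p=4, n=10
After step 1: p=4, n=-10
After step 2: p=4, n=-6
After step 3: p=10, n=-6
After step 4: p=10, n=-3
After step 5: p=10, n=10 ← equal!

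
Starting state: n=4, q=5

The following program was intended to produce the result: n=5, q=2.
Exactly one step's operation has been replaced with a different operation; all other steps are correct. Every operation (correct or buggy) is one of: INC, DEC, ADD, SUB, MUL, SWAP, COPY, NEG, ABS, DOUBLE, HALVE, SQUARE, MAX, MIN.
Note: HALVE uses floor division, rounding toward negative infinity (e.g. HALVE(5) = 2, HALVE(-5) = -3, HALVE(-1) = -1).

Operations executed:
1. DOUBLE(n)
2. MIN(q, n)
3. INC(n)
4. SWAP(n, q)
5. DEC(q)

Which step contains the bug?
Step 3

Trace with buggy code:
Initial: n=4, q=5
After step 1: n=8, q=5
After step 2: n=8, q=5
After step 3: n=9, q=5
After step 4: n=5, q=9
After step 5: n=5, q=8
Actual final n=5, q=8 ≠ expected n=5, q=2.
Step 3 is the only position where a single-operation replacement can produce the expected result.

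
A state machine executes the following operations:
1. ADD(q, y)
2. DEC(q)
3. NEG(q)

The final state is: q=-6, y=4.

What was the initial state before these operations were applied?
q=3, y=4

Working backwards:
Final state: q=-6, y=4
Before step 3 (NEG(q)): q=6, y=4
Before step 2 (DEC(q)): q=7, y=4
Before step 1 (ADD(q, y)): q=3, y=4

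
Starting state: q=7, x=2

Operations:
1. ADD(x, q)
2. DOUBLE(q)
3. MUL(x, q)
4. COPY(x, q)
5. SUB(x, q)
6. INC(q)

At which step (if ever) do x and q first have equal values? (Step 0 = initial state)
Step 4

x and q first become equal after step 4.

Comparing values at each step:
Initial: x=2, q=7
After step 1: x=9, q=7
After step 2: x=9, q=14
After step 3: x=126, q=14
After step 4: x=14, q=14 ← equal!
After step 5: x=0, q=14
After step 6: x=0, q=15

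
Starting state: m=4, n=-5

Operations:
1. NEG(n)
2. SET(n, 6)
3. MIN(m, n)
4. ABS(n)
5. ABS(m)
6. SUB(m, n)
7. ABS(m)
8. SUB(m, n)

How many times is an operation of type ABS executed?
3

Counting ABS operations:
Step 4: ABS(n) ← ABS
Step 5: ABS(m) ← ABS
Step 7: ABS(m) ← ABS
Total: 3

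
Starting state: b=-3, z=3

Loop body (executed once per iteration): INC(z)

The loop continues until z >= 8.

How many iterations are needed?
5

Tracing iterations:
Initial: b=-3, z=3
After iteration 1: b=-3, z=4
After iteration 2: b=-3, z=5
After iteration 3: b=-3, z=6
After iteration 4: b=-3, z=7
After iteration 5: b=-3, z=8
z >= 8 now holds, so the loop exits after 5 iterations.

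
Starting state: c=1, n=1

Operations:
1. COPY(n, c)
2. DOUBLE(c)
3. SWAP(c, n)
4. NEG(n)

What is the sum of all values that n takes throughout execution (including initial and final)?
3

Values of n at each step:
Initial: n = 1
After step 1: n = 1
After step 2: n = 1
After step 3: n = 2
After step 4: n = -2
Sum = 1 + 1 + 1 + 2 + -2 = 3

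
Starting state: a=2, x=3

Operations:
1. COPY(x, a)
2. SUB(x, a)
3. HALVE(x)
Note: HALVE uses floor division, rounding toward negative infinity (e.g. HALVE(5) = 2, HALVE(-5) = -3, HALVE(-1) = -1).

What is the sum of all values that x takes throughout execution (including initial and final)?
5

Values of x at each step:
Initial: x = 3
After step 1: x = 2
After step 2: x = 0
After step 3: x = 0
Sum = 3 + 2 + 0 + 0 = 5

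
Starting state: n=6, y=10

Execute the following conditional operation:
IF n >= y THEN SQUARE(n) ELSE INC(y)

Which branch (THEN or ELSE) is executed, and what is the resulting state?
Branch: ELSE, Final state: n=6, y=11

Evaluating condition: n >= y
n = 6, y = 10
Condition is False, so ELSE branch executes
After INC(y): n=6, y=11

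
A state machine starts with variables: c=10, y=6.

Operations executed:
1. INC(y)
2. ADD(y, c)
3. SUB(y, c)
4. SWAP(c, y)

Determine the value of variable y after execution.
y = 10

Tracing execution:
Step 1: INC(y) → y = 7
Step 2: ADD(y, c) → y = 17
Step 3: SUB(y, c) → y = 7
Step 4: SWAP(c, y) → y = 10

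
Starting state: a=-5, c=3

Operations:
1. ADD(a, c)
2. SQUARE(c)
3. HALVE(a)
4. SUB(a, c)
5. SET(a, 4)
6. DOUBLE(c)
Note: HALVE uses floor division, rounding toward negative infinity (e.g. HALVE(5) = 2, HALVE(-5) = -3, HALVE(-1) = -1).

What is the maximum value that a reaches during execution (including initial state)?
4

Values of a at each step:
Initial: a = -5
After step 1: a = -2
After step 2: a = -2
After step 3: a = -1
After step 4: a = -10
After step 5: a = 4 ← maximum
After step 6: a = 4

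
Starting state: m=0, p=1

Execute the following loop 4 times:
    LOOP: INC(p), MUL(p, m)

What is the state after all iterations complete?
m=0, p=0

Iteration trace:
Start: m=0, p=1
After iteration 1: m=0, p=0
After iteration 2: m=0, p=0
After iteration 3: m=0, p=0
After iteration 4: m=0, p=0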